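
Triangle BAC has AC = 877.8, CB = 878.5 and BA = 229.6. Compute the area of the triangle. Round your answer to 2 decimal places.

99946.00

Semiperimeter s = (877.8 + 878.5 + 229.6)/2 = 992.95.
Heron's formula: area = √(992.95·115.15·114.45·763.35) ≈ 99946.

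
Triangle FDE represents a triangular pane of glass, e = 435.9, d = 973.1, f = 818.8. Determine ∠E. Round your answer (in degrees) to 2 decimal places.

26.40

By the law of cosines, cos E = (f² + d² − e²) / (2·f·d) ≈ 0.89570, so ∠E ≈ 26.40°.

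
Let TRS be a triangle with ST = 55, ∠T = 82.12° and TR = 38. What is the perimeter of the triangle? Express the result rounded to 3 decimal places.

perimeter ≈ 155.417

By the law of cosines, RS² = ST² + TR² − 2·ST·TR·cos T = 3895.9, so RS ≈ 62.417.
Semiperimeter s = (62.417+55+38)/2 = 77.709.
Perimeter = 62.417 + 55 + 38 = 155.42.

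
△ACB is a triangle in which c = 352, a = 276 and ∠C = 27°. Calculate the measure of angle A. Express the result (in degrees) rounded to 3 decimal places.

∠A ≈ 20.853°

Law of sines: sin A = a·sin C/c ≈ 0.35597.
Since c ≥ a, only the acute value applies: ∠A ≈ 20.85°.
Then ∠B = 180° − ∠C − ∠A ≈ 132.15°.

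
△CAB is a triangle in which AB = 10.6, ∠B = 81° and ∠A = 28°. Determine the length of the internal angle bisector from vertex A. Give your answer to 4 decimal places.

The third angle is ∠C = 180° − ∠A − ∠B = 71.00°.
Law of sines: BC = AB·sin A/sin C ≈ 5.2631.
Law of sines: CA = AB·sin B/sin C ≈ 11.073.
The bisector from A has length 2·CA·AB·cos(∠A/2)/(CA+AB) ≈ 10.509.

t_A ≈ 10.5095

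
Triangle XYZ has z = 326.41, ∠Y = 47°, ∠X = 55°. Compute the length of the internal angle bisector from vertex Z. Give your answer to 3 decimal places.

The third angle is ∠Z = 180° − ∠X − ∠Y = 78.00°.
Law of sines: x = z·sin X/sin Z ≈ 273.35.
Law of sines: y = z·sin Y/sin Z ≈ 244.05.
The bisector from Z has length 2·x·y·cos(∠Z/2)/(x+y) ≈ 200.41.

t_Z ≈ 200.406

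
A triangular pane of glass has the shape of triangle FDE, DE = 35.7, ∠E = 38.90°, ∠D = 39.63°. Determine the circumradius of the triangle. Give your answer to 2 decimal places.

18.21

The third angle is ∠F = 180° − ∠D − ∠E = 101.47°.
Law of sines: EF = DE·sin D/sin F ≈ 23.234.
Law of sines: FD = DE·sin E/sin F ≈ 22.875.
Circumradius = DE/(2 sin F) ≈ 18.214.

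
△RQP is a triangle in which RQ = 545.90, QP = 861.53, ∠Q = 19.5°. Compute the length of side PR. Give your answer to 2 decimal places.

By the law of cosines, PR² = RQ² + QP² − 2·RQ·QP·cos Q = 1.5357e+05, so PR ≈ 391.89.

391.89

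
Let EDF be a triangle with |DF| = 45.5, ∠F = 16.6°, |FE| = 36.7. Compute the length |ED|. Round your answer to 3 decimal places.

14.718

By the law of cosines, |ED|² = |DF|² + |FE|² − 2·|DF|·|FE|·cos F = 216.63, so |ED| ≈ 14.718.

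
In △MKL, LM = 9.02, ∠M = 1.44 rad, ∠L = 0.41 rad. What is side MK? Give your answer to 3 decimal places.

3.740

The third angle is ∠K = π − ∠L − ∠M = 1.292 rad.
Law of sines: MK = LM·sin L/sin K ≈ 3.7403.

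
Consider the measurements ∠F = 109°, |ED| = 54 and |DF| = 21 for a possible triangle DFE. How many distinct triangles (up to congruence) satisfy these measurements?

1

|DF|·sin F = 21·sin(109°) ≈ 19.86.
Since ∠F is not acute, a triangle exists only if |ED| > |DF|; here |ED| > |DF|, so there is exactly one triangle.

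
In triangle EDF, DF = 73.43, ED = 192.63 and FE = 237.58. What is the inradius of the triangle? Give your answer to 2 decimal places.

Semiperimeter s = (73.43 + 237.58 + 192.63)/2 = 251.82.
Heron's formula: area = √(251.82·178.39·14.24·59.19) ≈ 6153.3.
Inradius = area/s = 6153.3/251.82 ≈ 24.435.

r ≈ 24.44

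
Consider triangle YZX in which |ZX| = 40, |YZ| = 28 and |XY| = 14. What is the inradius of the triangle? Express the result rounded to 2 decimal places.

Semiperimeter s = (40 + 14 + 28)/2 = 41.
Heron's formula: area = √(41·1·27·13) ≈ 119.96.
Inradius = area/s = 119.96/41 ≈ 2.9259.

r ≈ 2.93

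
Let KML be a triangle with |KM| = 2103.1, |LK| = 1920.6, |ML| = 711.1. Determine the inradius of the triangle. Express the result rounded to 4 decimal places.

r ≈ 287.4345

Semiperimeter s = (711.1 + 1920.6 + 2103.1)/2 = 2367.4.
Heron's formula: area = √(2367.4·1656.3·446.8·264.3) ≈ 6.8047e+05.
Inradius = area/s = 6.8047e+05/2367.4 ≈ 287.43.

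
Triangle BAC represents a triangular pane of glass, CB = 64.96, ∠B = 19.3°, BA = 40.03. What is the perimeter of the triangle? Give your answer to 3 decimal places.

By the law of cosines, AC² = CB² + BA² − 2·CB·BA·cos B = 913.78, so AC ≈ 30.229.
Semiperimeter s = (30.229+64.96+40.03)/2 = 67.609.
Perimeter = 30.229 + 64.96 + 40.03 = 135.22.

perimeter ≈ 135.219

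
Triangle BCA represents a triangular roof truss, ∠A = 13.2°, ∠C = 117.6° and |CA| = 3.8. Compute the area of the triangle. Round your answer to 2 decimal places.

The third angle is ∠B = 180° − ∠C − ∠A = 49.20°.
Law of sines: |AB| = |CA|·sin C/sin B ≈ 4.4486.
Law of sines: |BC| = |CA|·sin A/sin B ≈ 1.1463.
Area = ½·|CA|·|AB|·sin A ≈ 1.9301.

area ≈ 1.93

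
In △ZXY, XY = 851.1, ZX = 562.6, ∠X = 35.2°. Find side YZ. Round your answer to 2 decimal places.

By the law of cosines, YZ² = ZX² + XY² − 2·ZX·XY·cos X = 2.5834e+05, so YZ ≈ 508.28.

508.28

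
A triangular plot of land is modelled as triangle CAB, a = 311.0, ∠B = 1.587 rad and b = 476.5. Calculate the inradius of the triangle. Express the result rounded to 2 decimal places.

r ≈ 96.81

Law of sines: sin A = a·sin B/b ≈ 0.65259.
Since b ≥ a, only the acute value applies: ∠A ≈ 0.711 rad.
Then ∠C = π − ∠B − ∠A ≈ 0.844 rad.
Law of sines gives c = b·sin C/sin B ≈ 356.01.
Area = ½·b·a·sin C ≈ 55352.
Semiperimeter s = (356.01+311+476.5)/2 = 571.76.
Inradius = area/s = 55352/571.76 ≈ 96.811.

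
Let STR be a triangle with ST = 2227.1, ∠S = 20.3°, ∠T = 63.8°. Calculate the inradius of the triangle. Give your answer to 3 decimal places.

The third angle is ∠R = 180° − ∠S − ∠T = 95.90°.
Law of sines: TR = ST·sin S/sin R ≈ 776.78.
Law of sines: RS = ST·sin T/sin R ≈ 2008.9.
Area = ½·ST·TR·sin T ≈ 7.7611e+05.
Semiperimeter s = (776.78+2008.9+2227.1)/2 = 2506.4.
Inradius = area/s = 7.7611e+05/2506.4 ≈ 309.65.

r ≈ 309.651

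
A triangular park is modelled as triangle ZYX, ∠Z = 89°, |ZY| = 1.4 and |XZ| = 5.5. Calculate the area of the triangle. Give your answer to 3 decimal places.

Area = ½·|XZ|·|ZY|·sin Z ≈ 3.8494.

area ≈ 3.849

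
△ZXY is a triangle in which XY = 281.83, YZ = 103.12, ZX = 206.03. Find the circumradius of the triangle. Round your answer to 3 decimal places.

179.606

By the law of cosines, cos Z = (YZ² + ZX² − XY²) / (2·YZ·ZX) ≈ -0.62003, so ∠Z ≈ 128.32°.
Circumradius = XY/(2 sin Z) ≈ 179.61.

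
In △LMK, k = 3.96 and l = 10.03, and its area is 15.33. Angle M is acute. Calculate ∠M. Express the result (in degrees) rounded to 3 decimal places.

∠M ≈ 50.527°

From area = ½·k·l·sin M, we get sin M = 2·area/(k·l) ≈ 0.77193.
Taking the acute solution, ∠M ≈ 50.53°.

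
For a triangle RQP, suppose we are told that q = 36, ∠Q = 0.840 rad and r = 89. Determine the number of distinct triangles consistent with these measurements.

0

r·sin Q = 89·sin(0.840 rad) ≈ 66.27.
Since q = 36 < 66.27 = r sin Q, no triangle exists.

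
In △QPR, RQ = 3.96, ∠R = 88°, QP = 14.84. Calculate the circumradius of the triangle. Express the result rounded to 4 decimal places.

7.4245

Law of sines: sin P = RQ·sin R/QP ≈ 0.26668.
Since QP ≥ RQ, only the acute value applies: ∠P ≈ 15.47°.
Then ∠Q = 180° − ∠R − ∠P ≈ 76.53°.
Law of sines gives PR = QP·sin Q/sin R ≈ 14.441.
Circumradius = QP/(2 sin R) ≈ 7.4245.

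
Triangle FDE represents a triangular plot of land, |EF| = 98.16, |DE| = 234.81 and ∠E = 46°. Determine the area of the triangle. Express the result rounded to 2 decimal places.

area ≈ 8290.01

Area = ½·|DE|·|EF|·sin E ≈ 8290.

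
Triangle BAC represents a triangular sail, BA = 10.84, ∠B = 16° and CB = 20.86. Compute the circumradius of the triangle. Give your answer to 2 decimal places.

By the law of cosines, AC² = CB² + BA² − 2·CB·BA·cos B = 117.92, so AC ≈ 10.859.
Area = ½·CB·BA·sin B ≈ 31.164.
Circumradius = AC/(2 sin B) ≈ 19.698.

19.70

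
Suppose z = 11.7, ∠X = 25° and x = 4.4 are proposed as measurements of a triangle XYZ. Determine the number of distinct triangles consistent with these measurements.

0

z·sin X = 11.7·sin(25°) ≈ 4.945.
Since x = 4.4 < 4.945 = z sin X, no triangle exists.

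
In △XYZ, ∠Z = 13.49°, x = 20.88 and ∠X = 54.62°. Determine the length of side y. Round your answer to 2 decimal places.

The third angle is ∠Y = 180° − ∠Z − ∠X = 111.89°.
Law of sines: y = x·sin Y/sin X ≈ 23.763.

23.76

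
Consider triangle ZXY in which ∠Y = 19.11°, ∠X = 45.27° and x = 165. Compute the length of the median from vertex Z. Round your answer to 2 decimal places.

The third angle is ∠Z = 180° − ∠X − ∠Y = 115.62°.
Law of sines: z = x·sin Z/sin X ≈ 209.42.
Law of sines: y = x·sin Y/sin X ≈ 76.036.
Median from Z: ½√(2·x² + 2·y² − z²) ≈ 74.426.

74.43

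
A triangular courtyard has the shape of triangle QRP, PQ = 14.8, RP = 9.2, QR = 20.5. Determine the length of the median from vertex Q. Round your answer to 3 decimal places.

Median from Q: ½√(2·PQ² + 2·QR² − RP²) ≈ 17.277.

m_Q ≈ 17.277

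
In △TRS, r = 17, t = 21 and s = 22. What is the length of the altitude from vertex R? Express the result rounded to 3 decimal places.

19.714

Semiperimeter p = (21 + 17 + 22)/2 = 30.
Heron's formula: area = √(30·9·13·8) ≈ 167.57.
The altitude from R has length 2·area/r ≈ 19.714.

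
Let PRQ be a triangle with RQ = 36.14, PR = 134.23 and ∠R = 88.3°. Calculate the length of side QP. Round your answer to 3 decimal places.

137.971

By the law of cosines, QP² = PR² + RQ² − 2·PR·RQ·cos R = 19036, so QP ≈ 137.97.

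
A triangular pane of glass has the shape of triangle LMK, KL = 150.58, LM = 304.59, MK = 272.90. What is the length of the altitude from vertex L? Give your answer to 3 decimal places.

150.367

Semiperimeter s = (272.9 + 150.58 + 304.59)/2 = 364.03.
Heron's formula: area = √(364.03·91.135·213.45·59.445) ≈ 20518.
The altitude from L has length 2·area/MK ≈ 150.37.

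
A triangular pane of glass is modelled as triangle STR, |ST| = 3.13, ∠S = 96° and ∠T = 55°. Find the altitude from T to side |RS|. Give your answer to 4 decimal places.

h_T ≈ 3.1129

The third angle is ∠R = 180° − ∠S − ∠T = 29.00°.
Law of sines: |TR| = |ST|·sin S/sin R ≈ 6.4208.
Law of sines: |RS| = |ST|·sin T/sin R ≈ 5.2886.
Area = ½·|ST|·|TR|·sin T ≈ 8.2313.
The altitude from T has length 2·area/|RS| ≈ 3.1129.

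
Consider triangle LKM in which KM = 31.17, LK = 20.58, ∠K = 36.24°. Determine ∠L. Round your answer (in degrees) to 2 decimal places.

∠L ≈ 103.90°

By the law of cosines, ML² = LK² + KM² − 2·LK·KM·cos K = 360.34, so ML ≈ 18.983.
Law of cosines again: cos L = (ML² + LK² − KM²)/(2·ML·LK) ≈ -0.24023, so ∠L ≈ 103.90°.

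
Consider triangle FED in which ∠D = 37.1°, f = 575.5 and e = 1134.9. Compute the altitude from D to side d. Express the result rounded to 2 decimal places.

h_D ≈ 518.51

By the law of cosines, d² = f² + e² − 2·f·e·cos D = 5.7734e+05, so d ≈ 759.83.
Area = ½·f·e·sin D ≈ 1.9699e+05.
The altitude from D has length 2·area/d ≈ 518.51.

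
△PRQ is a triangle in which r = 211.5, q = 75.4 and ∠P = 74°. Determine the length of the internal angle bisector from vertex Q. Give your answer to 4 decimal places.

t_Q ≈ 204.2803

By the law of cosines, p² = r² + q² − 2·r·q·cos P = 41626, so p ≈ 204.02.
Law of cosines again: cos Q = (p² + r² − q²)/(2·p·r) ≈ 0.93477, so ∠Q ≈ 20.81°.
The bisector from Q has length 2·p·r·cos(∠Q/2)/(p+r) ≈ 204.28.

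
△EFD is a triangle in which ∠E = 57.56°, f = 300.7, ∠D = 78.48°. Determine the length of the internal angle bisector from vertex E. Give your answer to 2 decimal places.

t_E ≈ 308.54

The third angle is ∠F = 180° − ∠D − ∠E = 43.96°.
Law of sines: e = f·sin E/sin F ≈ 365.59.
Law of sines: d = f·sin D/sin F ≈ 424.46.
The bisector from E has length 2·f·d·cos(∠E/2)/(f+d) ≈ 308.54.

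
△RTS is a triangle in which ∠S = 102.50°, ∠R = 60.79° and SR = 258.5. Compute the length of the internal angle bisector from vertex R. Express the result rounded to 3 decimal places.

The third angle is ∠T = 180° − ∠S − ∠R = 16.71°.
Law of sines: TS = SR·sin R/sin T ≈ 784.72.
Law of sines: RT = SR·sin S/sin T ≈ 877.73.
The bisector from R has length 2·SR·RT·cos(∠R/2)/(SR+RT) ≈ 344.49.

t_R ≈ 344.488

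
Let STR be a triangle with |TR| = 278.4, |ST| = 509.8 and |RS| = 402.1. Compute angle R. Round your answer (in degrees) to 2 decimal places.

By the law of cosines, cos R = (|TR|² + |RS|² − |ST|²) / (2·|TR|·|RS|) ≈ -0.09248, so ∠R ≈ 95.31°.

∠R ≈ 95.31°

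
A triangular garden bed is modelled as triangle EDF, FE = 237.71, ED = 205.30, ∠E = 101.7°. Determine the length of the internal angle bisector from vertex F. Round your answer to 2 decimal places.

By the law of cosines, DF² = FE² + ED² − 2·FE·ED·cos E = 1.1845e+05, so DF ≈ 344.16.
Law of cosines again: cos F = (DF² + FE² − ED²)/(2·DF·FE) ≈ 0.81166, so ∠F ≈ 35.74°.
The bisector from F has length 2·DF·FE·cos(∠F/2)/(DF+FE) ≈ 267.63.

t_F ≈ 267.63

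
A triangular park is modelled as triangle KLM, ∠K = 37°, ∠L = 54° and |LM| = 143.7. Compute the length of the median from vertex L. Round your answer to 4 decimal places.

The third angle is ∠M = 180° − ∠K − ∠L = 89.00°.
Law of sines: |MK| = |LM|·sin L/sin K ≈ 193.18.
Law of sines: |KL| = |LM|·sin M/sin K ≈ 238.74.
Median from L: ½√(2·|KL|² + 2·|LM|² − |MK|²) ≈ 171.74.

171.7393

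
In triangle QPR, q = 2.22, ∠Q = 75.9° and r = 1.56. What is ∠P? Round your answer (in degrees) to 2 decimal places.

Law of sines: sin R = r·sin Q/q ≈ 0.68153.
Since q ≥ r, only the acute value applies: ∠R ≈ 42.96°.
Then ∠P = 180° − ∠Q − ∠R ≈ 61.14°.

∠P ≈ 61.14°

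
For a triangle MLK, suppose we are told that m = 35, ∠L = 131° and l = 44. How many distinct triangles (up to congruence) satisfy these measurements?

m·sin L = 35·sin(131°) ≈ 26.41.
Since ∠L is not acute, a triangle exists only if l > m; here l > m, so there is exactly one triangle.

1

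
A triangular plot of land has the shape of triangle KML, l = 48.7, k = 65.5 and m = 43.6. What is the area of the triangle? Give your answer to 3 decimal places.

Semiperimeter s = (65.5 + 43.6 + 48.7)/2 = 78.9.
Heron's formula: area = √(78.9·13.4·35.3·30.2) ≈ 1061.7.

1061.651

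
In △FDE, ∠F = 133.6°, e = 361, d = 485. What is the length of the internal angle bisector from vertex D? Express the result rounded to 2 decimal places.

479.96

By the law of cosines, f² = d² + e² − 2·d·e·cos F = 6.0703e+05, so f ≈ 779.12.
Law of cosines again: cos D = (e² + f² − d²)/(2·e·f) ≈ 0.89263, so ∠D ≈ 26.79°.
The bisector from D has length 2·e·f·cos(∠D/2)/(e+f) ≈ 479.96.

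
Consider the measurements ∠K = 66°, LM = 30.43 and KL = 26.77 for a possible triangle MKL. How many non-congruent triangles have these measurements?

1

KL·sin K = 26.77·sin(66°) ≈ 24.46.
Since LM ≥ KL, exactly one triangle exists.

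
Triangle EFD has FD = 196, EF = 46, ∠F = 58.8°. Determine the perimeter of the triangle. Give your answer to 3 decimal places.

418.610

By the law of cosines, DE² = EF² + FD² − 2·EF·FD·cos F = 31191, so DE ≈ 176.61.
Semiperimeter s = (196+176.61+46)/2 = 209.3.
Perimeter = 196 + 176.61 + 46 = 418.61.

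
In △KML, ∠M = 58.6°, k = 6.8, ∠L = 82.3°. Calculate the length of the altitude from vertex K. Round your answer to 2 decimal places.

h_K ≈ 9.12

The third angle is ∠K = 180° − ∠M − ∠L = 39.10°.
Law of sines: m = k·sin M/sin K ≈ 9.2031.
Law of sines: l = k·sin L/sin K ≈ 10.685.
Area = ½·k·m·sin L ≈ 31.008.
The altitude from K has length 2·area/k ≈ 9.1201.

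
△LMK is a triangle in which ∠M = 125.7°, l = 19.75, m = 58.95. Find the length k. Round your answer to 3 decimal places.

45.201

Law of sines: sin L = l·sin M/m ≈ 0.27207.
Since m ≥ l, only the acute value applies: ∠L ≈ 15.79°.
Then ∠K = 180° − ∠M − ∠L ≈ 38.51°.
Law of sines gives k = m·sin K/sin M ≈ 45.201.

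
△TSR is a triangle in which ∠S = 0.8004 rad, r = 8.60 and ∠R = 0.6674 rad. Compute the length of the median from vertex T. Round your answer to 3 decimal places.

m_T ≈ 6.240

The third angle is ∠T = π − ∠S − ∠R = 1.6738 rad.
Law of sines: t = r·sin T/sin R ≈ 13.821.
Law of sines: s = r·sin S/sin R ≈ 9.9712.
Median from T: ½√(2·s² + 2·r² − t²) ≈ 6.24.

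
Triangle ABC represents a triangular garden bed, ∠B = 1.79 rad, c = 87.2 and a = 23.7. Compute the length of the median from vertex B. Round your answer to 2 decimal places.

By the law of cosines, b² = c² + a² − 2·c·a·cos B = 9064.3, so b ≈ 95.207.
Median from B: ½√(2·c² + 2·a² − b²) ≈ 42.623.

42.62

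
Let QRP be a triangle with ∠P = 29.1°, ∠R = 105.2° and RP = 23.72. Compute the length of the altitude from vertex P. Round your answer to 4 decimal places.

h_P ≈ 22.8902

The third angle is ∠Q = 180° − ∠R − ∠P = 45.70°.
Law of sines: PQ = RP·sin R/sin Q ≈ 31.983.
Law of sines: QR = RP·sin P/sin Q ≈ 16.118.
Area = ½·RP·PQ·sin P ≈ 184.48.
The altitude from P has length 2·area/QR ≈ 22.89.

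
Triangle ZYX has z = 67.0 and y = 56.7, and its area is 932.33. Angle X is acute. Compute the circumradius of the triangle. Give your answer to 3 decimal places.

33.543

From area = ½·z·y·sin X, we get sin X = 2·area/(z·y) ≈ 0.49084.
Taking the acute solution, ∠X ≈ 0.513 rad.
Law of cosines then gives x ≈ 32.929.
Circumradius = x/(2 sin X) ≈ 33.543.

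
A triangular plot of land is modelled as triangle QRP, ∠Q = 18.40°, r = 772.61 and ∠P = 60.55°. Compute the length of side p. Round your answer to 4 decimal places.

685.4860

The third angle is ∠R = 180° − ∠P − ∠Q = 101.05°.
Law of sines: p = r·sin P/sin R ≈ 685.49.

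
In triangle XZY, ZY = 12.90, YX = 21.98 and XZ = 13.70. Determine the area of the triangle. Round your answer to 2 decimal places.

area ≈ 82.27

Semiperimeter s = (12.9 + 21.98 + 13.7)/2 = 24.29.
Heron's formula: area = √(24.29·11.39·2.31·10.59) ≈ 82.268.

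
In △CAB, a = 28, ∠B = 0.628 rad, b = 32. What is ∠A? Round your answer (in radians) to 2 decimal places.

Law of sines: sin A = a·sin B/b ≈ 0.51409.
Since b ≥ a, only the acute value applies: ∠A ≈ 0.540 rad.
Then ∠C = π − ∠B − ∠A ≈ 1.974 rad.

∠A ≈ 0.54 rad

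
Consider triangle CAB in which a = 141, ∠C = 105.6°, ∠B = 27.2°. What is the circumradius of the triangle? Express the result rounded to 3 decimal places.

96.084

The third angle is ∠A = 180° − ∠B − ∠C = 47.20°.
Law of sines: c = a·sin C/sin A ≈ 185.09.
Law of sines: b = a·sin B/sin A ≈ 87.84.
Circumradius = a/(2 sin A) ≈ 96.084.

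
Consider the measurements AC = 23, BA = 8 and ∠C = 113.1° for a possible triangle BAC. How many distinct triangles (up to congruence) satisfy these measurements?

AC·sin C = 23·sin(113.1°) ≈ 21.16.
Since ∠C is not acute, a triangle exists only if BA > AC; here BA ≤ AC, so there is no triangle.

0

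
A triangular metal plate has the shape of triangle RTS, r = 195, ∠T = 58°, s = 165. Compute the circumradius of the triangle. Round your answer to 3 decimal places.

By the law of cosines, t² = s² + r² − 2·s·r·cos T = 31150, so t ≈ 176.49.
Area = ½·s·r·sin T ≈ 13643.
Circumradius = t/(2 sin T) ≈ 104.06.

104.058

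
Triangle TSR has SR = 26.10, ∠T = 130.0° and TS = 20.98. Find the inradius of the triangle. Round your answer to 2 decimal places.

Law of sines: sin R = TS·sin T/SR ≈ 0.61577.
Since SR ≥ TS, only the acute value applies: ∠R ≈ 38.01°.
Then ∠S = 180° − ∠T − ∠R ≈ 11.99°.
Law of sines gives RT = SR·sin S/sin T ≈ 7.0792.
Area = ½·SR·TS·sin S ≈ 56.887.
Semiperimeter s = (26.1+7.0792+20.98)/2 = 27.08.
Inradius = area/s = 56.887/27.08 ≈ 2.1007.

2.10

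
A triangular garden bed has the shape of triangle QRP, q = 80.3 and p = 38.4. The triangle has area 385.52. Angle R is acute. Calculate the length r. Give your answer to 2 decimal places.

From area = ½·p·q·sin R, we get sin R = 2·area/(p·q) ≈ 0.25005.
Taking the acute solution, ∠R ≈ 14.48°.
Law of cosines then gives r ≈ 44.176.

44.18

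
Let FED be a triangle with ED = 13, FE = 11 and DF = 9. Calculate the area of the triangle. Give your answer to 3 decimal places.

Semiperimeter s = (13 + 9 + 11)/2 = 16.5.
Heron's formula: area = √(16.5·3.5·7.5·5.5) ≈ 48.808.

48.808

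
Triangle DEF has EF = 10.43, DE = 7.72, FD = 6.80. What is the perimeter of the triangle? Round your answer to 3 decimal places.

24.950

Perimeter = 10.43 + 6.8 + 7.72 = 24.95.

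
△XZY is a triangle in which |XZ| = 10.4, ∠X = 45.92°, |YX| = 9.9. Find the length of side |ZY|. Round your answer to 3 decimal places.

7.932

By the law of cosines, |ZY|² = |YX|² + |XZ|² − 2·|YX|·|XZ|·cos X = 62.919, so |ZY| ≈ 7.9322.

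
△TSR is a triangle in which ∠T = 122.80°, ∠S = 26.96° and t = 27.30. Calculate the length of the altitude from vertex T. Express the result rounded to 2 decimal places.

The third angle is ∠R = 180° − ∠T − ∠S = 30.24°.
Law of sines: s = t·sin S/sin T ≈ 14.725.
Law of sines: r = t·sin R/sin T ≈ 16.357.
Area = ½·t·s·sin R ≈ 101.22.
The altitude from T has length 2·area/t ≈ 7.4156.

h_T ≈ 7.42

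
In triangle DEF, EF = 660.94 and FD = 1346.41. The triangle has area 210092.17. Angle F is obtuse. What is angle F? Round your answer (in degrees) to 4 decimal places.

∠F ≈ 151.8246°

From area = ½·EF·FD·sin F, we get sin F = 2·area/(EF·FD) ≈ 0.47217.
Taking the obtuse solution, ∠F ≈ 151.82°.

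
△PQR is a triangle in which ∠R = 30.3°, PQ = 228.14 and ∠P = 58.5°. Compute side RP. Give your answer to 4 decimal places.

The third angle is ∠Q = 180° − ∠R − ∠P = 91.20°.
Law of sines: RP = PQ·sin Q/sin R ≈ 452.09.

452.0862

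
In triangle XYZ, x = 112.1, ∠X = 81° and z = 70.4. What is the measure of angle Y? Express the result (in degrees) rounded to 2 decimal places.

Law of sines: sin Z = z·sin X/x ≈ 0.62028.
Since x ≥ z, only the acute value applies: ∠Z ≈ 38.34°.
Then ∠Y = 180° − ∠X − ∠Z ≈ 60.66°.

∠Y ≈ 60.66°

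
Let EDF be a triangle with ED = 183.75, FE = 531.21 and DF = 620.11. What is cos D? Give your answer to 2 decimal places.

0.60

By the law of cosines, cos D = (ED² + DF² − FE²) / (2·ED·DF) ≈ 0.59729, so ∠D ≈ 0.931 rad.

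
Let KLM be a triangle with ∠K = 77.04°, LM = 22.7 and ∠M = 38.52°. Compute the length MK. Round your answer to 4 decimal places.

The third angle is ∠L = 180° − ∠M − ∠K = 64.44°.
Law of sines: MK = LM·sin L/sin K ≈ 21.014.

21.0137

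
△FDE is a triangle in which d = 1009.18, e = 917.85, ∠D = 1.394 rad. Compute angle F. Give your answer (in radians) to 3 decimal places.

Law of sines: sin E = e·sin D/d ≈ 0.89532.
Since d ≥ e, only the acute value applies: ∠E ≈ 1.109 rad.
Then ∠F = π − ∠D − ∠E ≈ 0.638 rad.

0.638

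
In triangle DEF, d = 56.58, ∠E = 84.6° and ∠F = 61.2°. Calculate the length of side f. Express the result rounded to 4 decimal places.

88.2101

The third angle is ∠D = 180° − ∠E − ∠F = 34.20°.
Law of sines: f = d·sin F/sin D ≈ 88.21.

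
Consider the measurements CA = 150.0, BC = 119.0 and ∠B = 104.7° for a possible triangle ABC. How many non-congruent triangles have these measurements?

BC·sin B = 119.0·sin(104.7°) ≈ 115.1.
Since ∠B is not acute, a triangle exists only if CA > BC; here CA > BC, so there is exactly one triangle.

1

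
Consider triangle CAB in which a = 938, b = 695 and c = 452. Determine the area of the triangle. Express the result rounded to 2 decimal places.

Semiperimeter s = (452 + 938 + 695)/2 = 1042.5.
Heron's formula: area = √(1042.5·590.5·104.5·347.5) ≈ 1.4951e+05.

area ≈ 149514.58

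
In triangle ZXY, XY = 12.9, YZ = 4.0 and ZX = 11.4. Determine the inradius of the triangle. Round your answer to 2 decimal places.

1.57

Semiperimeter s = (12.9 + 4 + 11.4)/2 = 14.15.
Heron's formula: area = √(14.15·1.25·10.15·2.75) ≈ 22.219.
Inradius = area/s = 22.219/14.15 ≈ 1.5703.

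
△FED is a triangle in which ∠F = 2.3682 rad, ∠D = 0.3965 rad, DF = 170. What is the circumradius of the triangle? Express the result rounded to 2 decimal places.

The third angle is ∠E = π − ∠D − ∠F = 0.3769 rad.
Law of sines: ED = DF·sin F/sin E ≈ 322.68.
Law of sines: FE = DF·sin D/sin E ≈ 178.39.
Circumradius = DF/(2 sin E) ≈ 230.96.

R ≈ 230.96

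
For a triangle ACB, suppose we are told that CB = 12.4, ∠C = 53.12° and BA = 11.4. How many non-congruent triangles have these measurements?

2

CB·sin C = 12.4·sin(53.12°) ≈ 9.919.
Since CB sin C < BA < CB (9.919 < 11.4 < 12.4), two triangles exist.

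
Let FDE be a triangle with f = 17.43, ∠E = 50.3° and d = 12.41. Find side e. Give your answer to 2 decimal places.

13.47

By the law of cosines, e² = f² + d² − 2·f·d·cos E = 181.47, so e ≈ 13.471.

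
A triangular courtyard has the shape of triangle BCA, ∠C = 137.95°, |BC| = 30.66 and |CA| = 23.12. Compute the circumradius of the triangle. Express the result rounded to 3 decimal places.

R ≈ 37.529

By the law of cosines, |AB|² = |BC|² + |CA|² − 2·|BC|·|CA|·cos C = 2527.3, so |AB| ≈ 50.272.
Area = ½·|BC|·|CA|·sin C ≈ 237.39.
Circumradius = |AB|/(2 sin C) ≈ 37.529.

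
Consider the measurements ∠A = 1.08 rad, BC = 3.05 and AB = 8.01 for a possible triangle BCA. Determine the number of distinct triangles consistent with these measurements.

AB·sin A = 8.01·sin(1.08 rad) ≈ 7.064.
Since BC = 3.05 < 7.064 = AB sin A, no triangle exists.

0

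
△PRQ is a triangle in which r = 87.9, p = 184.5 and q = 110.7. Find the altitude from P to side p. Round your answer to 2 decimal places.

Semiperimeter s = (184.5 + 87.9 + 110.7)/2 = 191.55.
Heron's formula: area = √(191.55·7.05·103.65·80.85) ≈ 3364.
The altitude from P has length 2·area/p ≈ 36.466.

36.47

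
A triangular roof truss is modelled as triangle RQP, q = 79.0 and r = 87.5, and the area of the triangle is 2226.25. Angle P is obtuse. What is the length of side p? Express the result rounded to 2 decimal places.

From area = ½·r·q·sin P, we get sin P = 2·area/(r·q) ≈ 0.64412.
Taking the obtuse solution, ∠P ≈ 139.90°.
Law of cosines then gives p ≈ 156.44.

156.44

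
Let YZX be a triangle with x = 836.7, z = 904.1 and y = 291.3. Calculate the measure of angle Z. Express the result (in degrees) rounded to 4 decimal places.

By the law of cosines, cos Z = (x² + y² − z²) / (2·x·y) ≈ -0.06662, so ∠Z ≈ 93.82°.

93.8198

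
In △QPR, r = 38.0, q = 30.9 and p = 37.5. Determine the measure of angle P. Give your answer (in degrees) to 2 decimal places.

65.00

By the law of cosines, cos P = (r² + q² − p²) / (2·r·q) ≈ 0.42265, so ∠P ≈ 65.00°.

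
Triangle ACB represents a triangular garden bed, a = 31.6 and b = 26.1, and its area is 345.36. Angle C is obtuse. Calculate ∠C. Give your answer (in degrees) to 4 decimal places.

123.1250

From area = ½·b·a·sin C, we get sin C = 2·area/(b·a) ≈ 0.83748.
Taking the obtuse solution, ∠C ≈ 123.13°.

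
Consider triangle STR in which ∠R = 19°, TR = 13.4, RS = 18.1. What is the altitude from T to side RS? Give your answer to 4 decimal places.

h_T ≈ 4.3626

By the law of cosines, ST² = TR² + RS² − 2·TR·RS·cos R = 48.518, so ST ≈ 6.9655.
Area = ½·TR·RS·sin R ≈ 39.482.
The altitude from T has length 2·area/RS ≈ 4.3626.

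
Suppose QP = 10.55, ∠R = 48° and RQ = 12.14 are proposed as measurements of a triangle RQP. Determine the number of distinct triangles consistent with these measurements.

2

RQ·sin R = 12.14·sin(48°) ≈ 9.022.
Since RQ sin R < QP < RQ (9.022 < 10.55 < 12.14), two triangles exist.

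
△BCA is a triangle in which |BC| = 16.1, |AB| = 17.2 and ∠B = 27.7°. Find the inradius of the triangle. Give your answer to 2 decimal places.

r ≈ 3.11

By the law of cosines, |CA|² = |AB|² + |BC|² − 2·|AB|·|BC|·cos B = 64.684, so |CA| ≈ 8.0426.
Area = ½·|AB|·|BC|·sin B ≈ 64.362.
Semiperimeter s = (8.0426+17.2+16.1)/2 = 20.671.
Inradius = area/s = 64.362/20.671 ≈ 3.1136.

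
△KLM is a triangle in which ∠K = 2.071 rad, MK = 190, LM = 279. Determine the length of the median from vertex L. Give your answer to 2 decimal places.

196.68

Law of sines: sin L = MK·sin K/LM ≈ 0.59757.
Since LM ≥ MK, only the acute value applies: ∠L ≈ 0.640 rad.
Then ∠M = π − ∠K − ∠L ≈ 0.430 rad.
Law of sines gives KL = LM·sin M/sin K ≈ 132.58.
Median from L: ½√(2·KL² + 2·LM² − MK²) ≈ 196.68.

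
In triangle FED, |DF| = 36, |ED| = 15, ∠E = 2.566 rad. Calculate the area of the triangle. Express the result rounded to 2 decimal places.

area ≈ 91.77

Law of sines: sin F = |ED|·sin E/|DF| ≈ 0.22681.
Since |DF| ≥ |ED|, only the acute value applies: ∠F ≈ 0.229 rad.
Then ∠D = π − ∠E − ∠F ≈ 0.347 rad.
Law of sines gives |FE| = |DF|·sin D/sin E ≈ 22.479.
Area = ½·|DF|·|ED|·sin D ≈ 91.769.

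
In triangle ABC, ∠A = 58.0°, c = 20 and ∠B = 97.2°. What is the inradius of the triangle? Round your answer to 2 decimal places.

7.45

The third angle is ∠C = 180° − ∠A − ∠B = 24.80°.
Law of sines: a = c·sin A/sin C ≈ 40.436.
Law of sines: b = c·sin B/sin C ≈ 47.305.
Area = ½·c·a·sin B ≈ 401.17.
Semiperimeter s = (40.436+47.305+20)/2 = 53.871.
Inradius = area/s = 401.17/53.871 ≈ 7.4469.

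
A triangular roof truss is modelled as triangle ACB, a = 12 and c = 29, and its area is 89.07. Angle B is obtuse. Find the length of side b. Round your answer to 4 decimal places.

39.7856

From area = ½·a·c·sin B, we get sin B = 2·area/(a·c) ≈ 0.51190.
Taking the obtuse solution, ∠B ≈ 2.6042 rad.
Law of cosines then gives b ≈ 39.786.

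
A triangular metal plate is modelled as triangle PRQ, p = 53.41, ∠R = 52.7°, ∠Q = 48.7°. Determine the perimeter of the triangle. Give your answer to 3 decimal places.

The third angle is ∠P = 180° − ∠R − ∠Q = 78.60°.
Law of sines: r = p·sin R/sin P ≈ 43.341.
Law of sines: q = p·sin Q/sin P ≈ 40.933.
Semiperimeter s = (53.41+43.341+40.933)/2 = 68.842.
Perimeter = 53.41 + 43.341 + 40.933 = 137.68.

137.684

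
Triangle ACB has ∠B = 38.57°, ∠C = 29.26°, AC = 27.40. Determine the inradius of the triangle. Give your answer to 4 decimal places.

The third angle is ∠A = 180° − ∠C − ∠B = 112.17°.
Law of sines: CB = AC·sin A/sin B ≈ 40.698.
Law of sines: BA = AC·sin C/sin B ≈ 21.48.
Area = ½·AC·CB·sin C ≈ 272.52.
Semiperimeter s = (40.698+21.48+27.4)/2 = 44.789.
Inradius = area/s = 272.52/44.789 ≈ 6.0846.

r ≈ 6.0846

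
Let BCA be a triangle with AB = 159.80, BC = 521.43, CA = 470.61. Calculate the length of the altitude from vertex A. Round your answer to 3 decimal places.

h_A ≈ 142.239

Semiperimeter s = (470.61 + 159.8 + 521.43)/2 = 575.92.
Heron's formula: area = √(575.92·105.31·416.12·54.49) ≈ 37084.
The altitude from A has length 2·area/BC ≈ 142.24.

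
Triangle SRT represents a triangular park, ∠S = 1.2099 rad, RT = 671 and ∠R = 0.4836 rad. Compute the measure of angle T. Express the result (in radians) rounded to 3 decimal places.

The third angle is ∠T = π − ∠S − ∠R = 1.4481 rad.

1.448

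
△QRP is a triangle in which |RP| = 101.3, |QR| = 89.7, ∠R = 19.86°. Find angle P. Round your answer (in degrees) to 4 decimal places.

By the law of cosines, |PQ|² = |QR|² + |RP|² − 2·|QR|·|RP|·cos R = 1215.4, so |PQ| ≈ 34.863.
Law of cosines again: cos P = (|RP|² + |PQ|² − |QR|²)/(2·|RP|·|PQ|) ≈ 0.48576, so ∠P ≈ 60.94°.

∠P ≈ 60.9377°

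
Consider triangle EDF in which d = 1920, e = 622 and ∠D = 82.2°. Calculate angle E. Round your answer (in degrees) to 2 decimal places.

Law of sines: sin E = e·sin D/d ≈ 0.32096.
Since d ≥ e, only the acute value applies: ∠E ≈ 18.72°.
Then ∠F = 180° − ∠D − ∠E ≈ 79.08°.

∠E ≈ 18.72°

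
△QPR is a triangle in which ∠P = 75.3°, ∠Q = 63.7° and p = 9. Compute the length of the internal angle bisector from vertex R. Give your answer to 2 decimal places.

The third angle is ∠R = 180° − ∠Q − ∠P = 41.00°.
Law of sines: q = p·sin Q/sin P ≈ 8.3414.
Law of sines: r = p·sin R/sin P ≈ 6.1043.
The bisector from R has length 2·q·p·cos(∠R/2)/(q+p) ≈ 8.1099.

t_R ≈ 8.11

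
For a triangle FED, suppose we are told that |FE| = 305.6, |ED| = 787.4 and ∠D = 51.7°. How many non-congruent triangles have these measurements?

0

|ED|·sin D = 787.4·sin(51.7°) ≈ 617.9.
Since |FE| = 305.6 < 617.9 = |ED| sin D, no triangle exists.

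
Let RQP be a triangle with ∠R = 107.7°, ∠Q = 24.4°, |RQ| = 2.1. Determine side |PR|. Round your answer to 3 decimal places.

1.169

The third angle is ∠P = 180° − ∠R − ∠Q = 47.90°.
Law of sines: |PR| = |RQ|·sin Q/sin P ≈ 1.1692.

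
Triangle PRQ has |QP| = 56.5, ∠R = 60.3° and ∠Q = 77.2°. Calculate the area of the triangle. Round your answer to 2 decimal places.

The third angle is ∠P = 180° − ∠R − ∠Q = 42.50°.
Law of sines: |RQ| = |QP|·sin P/sin R ≈ 43.944.
Law of sines: |PR| = |QP|·sin Q/sin R ≈ 63.428.
Area = ½·|QP|·|RQ|·sin Q ≈ 1210.6.

1210.56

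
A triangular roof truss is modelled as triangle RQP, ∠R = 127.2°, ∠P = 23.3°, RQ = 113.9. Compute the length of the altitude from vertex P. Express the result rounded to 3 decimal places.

The third angle is ∠Q = 180° − ∠P − ∠R = 29.50°.
Law of sines: QP = RQ·sin R/sin P ≈ 229.37.
Law of sines: PR = RQ·sin Q/sin P ≈ 141.8.
Area = ½·RQ·QP·sin Q ≈ 6432.2.
The altitude from P has length 2·area/RQ ≈ 112.95.

112.945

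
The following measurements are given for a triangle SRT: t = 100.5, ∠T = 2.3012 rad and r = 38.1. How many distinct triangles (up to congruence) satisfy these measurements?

r·sin T = 38.1·sin(2.3012 rad) ≈ 28.38.
Since ∠T is not acute, a triangle exists only if t > r; here t > r, so there is exactly one triangle.

1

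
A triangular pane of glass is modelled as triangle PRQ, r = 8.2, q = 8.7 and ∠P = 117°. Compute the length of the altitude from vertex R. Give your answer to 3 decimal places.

h_R ≈ 7.752

By the law of cosines, p² = r² + q² − 2·r·q·cos P = 207.71, so p ≈ 14.412.
Area = ½·r·q·sin P ≈ 31.782.
The altitude from R has length 2·area/r ≈ 7.7518.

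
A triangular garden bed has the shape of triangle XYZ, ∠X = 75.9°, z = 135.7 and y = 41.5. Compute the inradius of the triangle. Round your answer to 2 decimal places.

By the law of cosines, x² = y² + z² − 2·y·z·cos X = 17393, so x ≈ 131.88.
Area = ½·y·z·sin X ≈ 2730.9.
Semiperimeter s = (131.88+41.5+135.7)/2 = 154.54.
Inradius = area/s = 2730.9/154.54 ≈ 17.671.

r ≈ 17.67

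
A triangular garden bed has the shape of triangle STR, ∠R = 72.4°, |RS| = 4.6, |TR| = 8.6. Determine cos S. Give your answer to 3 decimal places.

By the law of cosines, |ST|² = |TR|² + |RS|² − 2·|TR|·|RS|·cos R = 71.196, so |ST| ≈ 8.4378.
Law of cosines again: cos S = (|RS|² + |ST|² − |TR|²)/(2·|RS|·|ST|) ≈ 0.23698, so ∠S ≈ 76.29°.

0.237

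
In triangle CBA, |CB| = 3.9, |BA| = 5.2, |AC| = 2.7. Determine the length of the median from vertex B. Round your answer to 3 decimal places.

Median from B: ½√(2·|CB|² + 2·|BA|² − |AC|²) ≈ 4.3935.

m_B ≈ 4.393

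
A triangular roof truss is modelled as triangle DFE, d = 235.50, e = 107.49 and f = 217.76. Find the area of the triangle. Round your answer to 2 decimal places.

11670.51

Semiperimeter s = (235.5 + 217.76 + 107.49)/2 = 280.38.
Heron's formula: area = √(280.38·44.875·62.615·172.88) ≈ 11671.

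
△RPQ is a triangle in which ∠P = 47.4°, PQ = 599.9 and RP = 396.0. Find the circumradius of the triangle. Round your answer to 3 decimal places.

300.028

By the law of cosines, QR² = RP² + PQ² − 2·RP·PQ·cos P = 1.951e+05, so QR ≈ 441.7.
Area = ½·RP·PQ·sin P ≈ 87434.
Circumradius = QR/(2 sin P) ≈ 300.03.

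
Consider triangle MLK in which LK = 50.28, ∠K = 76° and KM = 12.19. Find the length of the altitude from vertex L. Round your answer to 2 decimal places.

h_L ≈ 48.79

By the law of cosines, ML² = LK² + KM² − 2·LK·KM·cos K = 2380.1, so ML ≈ 48.786.
Area = ½·LK·KM·sin K ≈ 297.35.
The altitude from L has length 2·area/KM ≈ 48.786.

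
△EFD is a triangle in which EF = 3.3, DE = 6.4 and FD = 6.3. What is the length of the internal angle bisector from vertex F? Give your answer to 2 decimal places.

t_F ≈ 3.40

By the law of cosines, cos F = (EF² + FD² − DE²) / (2·EF·FD) ≈ 0.23136, so ∠F ≈ 76.62°.
The bisector from F has length 2·EF·FD·cos(∠F/2)/(EF+FD) ≈ 3.3985.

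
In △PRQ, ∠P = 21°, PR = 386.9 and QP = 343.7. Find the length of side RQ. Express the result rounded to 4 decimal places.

139.7529

By the law of cosines, RQ² = QP² + PR² − 2·QP·PR·cos P = 19531, so RQ ≈ 139.75.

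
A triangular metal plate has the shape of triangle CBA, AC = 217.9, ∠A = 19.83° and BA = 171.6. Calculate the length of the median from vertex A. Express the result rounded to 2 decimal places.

By the law of cosines, CB² = BA² + AC² − 2·BA·AC·cos A = 6578.1, so CB ≈ 81.105.
Median from A: ½√(2·BA² + 2·AC² − CB²) ≈ 191.88.

m_A ≈ 191.88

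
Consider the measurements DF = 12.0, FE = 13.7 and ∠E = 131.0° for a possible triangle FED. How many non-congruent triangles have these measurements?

0

FE·sin E = 13.7·sin(131.0°) ≈ 10.34.
Since ∠E is not acute, a triangle exists only if DF > FE; here DF ≤ FE, so there is no triangle.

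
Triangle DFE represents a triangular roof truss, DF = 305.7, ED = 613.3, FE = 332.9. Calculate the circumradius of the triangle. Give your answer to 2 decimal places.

By the law of cosines, cos D = (ED² + DF² − FE²) / (2·ED·DF) ≈ 0.95678, so ∠D ≈ 16.91°.
Circumradius = FE/(2 sin D) ≈ 572.39.

R ≈ 572.39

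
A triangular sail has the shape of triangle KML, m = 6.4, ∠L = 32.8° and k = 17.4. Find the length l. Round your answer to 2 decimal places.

12.51

By the law of cosines, l² = k² + m² − 2·k·m·cos L = 156.51, so l ≈ 12.51.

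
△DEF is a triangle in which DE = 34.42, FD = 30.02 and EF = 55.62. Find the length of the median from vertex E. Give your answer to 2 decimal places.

m_E ≈ 43.75

Median from E: ½√(2·DE² + 2·EF² − FD²) ≈ 43.748.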